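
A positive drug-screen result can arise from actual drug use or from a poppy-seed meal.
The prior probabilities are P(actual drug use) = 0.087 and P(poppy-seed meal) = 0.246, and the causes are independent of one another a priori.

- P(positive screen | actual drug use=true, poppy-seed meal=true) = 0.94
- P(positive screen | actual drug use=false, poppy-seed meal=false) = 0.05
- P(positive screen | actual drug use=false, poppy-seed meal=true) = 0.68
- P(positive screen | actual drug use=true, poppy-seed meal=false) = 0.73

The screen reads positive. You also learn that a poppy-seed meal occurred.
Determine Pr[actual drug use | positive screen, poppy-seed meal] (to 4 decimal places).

Sum P(positive screen|·) weighted by the priors over both values of actual drug use:
  P(positive screen | poppy-seed meal) = 0.68·0.913 + 0.94·0.087
        = 0.620840 + 0.081780 = 0.702620
The terms with actual drug use present sum to 0.081780, so
  P(actual drug use | positive screen, poppy-seed meal) = 0.081780 / 0.702620 ≈ 0.1164

Pr[actual drug use | positive screen, poppy-seed meal] ≈ 0.1164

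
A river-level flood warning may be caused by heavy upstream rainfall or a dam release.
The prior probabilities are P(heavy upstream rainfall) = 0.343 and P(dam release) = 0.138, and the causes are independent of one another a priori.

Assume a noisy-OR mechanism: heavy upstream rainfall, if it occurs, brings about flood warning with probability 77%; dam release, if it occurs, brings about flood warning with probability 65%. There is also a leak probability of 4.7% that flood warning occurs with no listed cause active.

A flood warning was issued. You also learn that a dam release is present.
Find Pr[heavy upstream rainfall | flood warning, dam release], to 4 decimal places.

Under noisy-OR, P(flood warning | causes) = 1 − (1−0.047)·∏(1−qᵢ) over the active causes.
Weight on heavy upstream rainfall=true, given the evidence: 0.923284×0.343 = 0.316686
Denominator P(flood warning | dam release): 0.66645×0.657 + 0.923284×0.343 = 0.754544
P(heavy upstream rainfall | flood warning, dam release) = 0.316686/0.754544 ≈ 0.4197

Pr[heavy upstream rainfall | flood warning, dam release] ≈ 0.4197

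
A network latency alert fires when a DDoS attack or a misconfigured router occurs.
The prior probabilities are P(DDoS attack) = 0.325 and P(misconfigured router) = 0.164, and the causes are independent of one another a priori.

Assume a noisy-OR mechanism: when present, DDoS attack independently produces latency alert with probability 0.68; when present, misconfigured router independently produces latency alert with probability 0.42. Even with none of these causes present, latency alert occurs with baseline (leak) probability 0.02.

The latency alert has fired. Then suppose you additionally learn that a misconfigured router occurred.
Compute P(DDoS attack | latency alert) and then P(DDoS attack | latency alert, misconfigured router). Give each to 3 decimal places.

P(DDoS attack | latency alert) ≈ 0.796; P(DDoS attack | latency alert, misconfigured router) ≈ 0.477

Under noisy-OR, P(latency alert | causes) = 1 − (1−0.02)·∏(1−qᵢ) over the active causes.
For the numerator, keep only DDoS attack=true terms: 0.186495 + 0.043605 = 0.230100
The normalizing constant is 0.02*0.675*0.836 + 0.4316*0.675*0.164 + 0.6864*0.325*0.836 + 0.818112*0.325*0.164 = 0.289164
P(DDoS attack | latency alert) = 0.230100/0.289164 ≈ 0.796

Now condition on the additional information:
Weight on DDoS attack=true, given the evidence: 0.818112×0.325 = 0.265886
Denominator P(latency alert | misconfigured router): 0.4316×0.675 + 0.818112×0.325 = 0.557216
P(DDoS attack | latency alert, misconfigured router) = 0.265886/0.557216 ≈ 0.477
This is intercausal reasoning (explaining away): once misconfigured router accounts for the latency alert, DDoS attack becomes less likely.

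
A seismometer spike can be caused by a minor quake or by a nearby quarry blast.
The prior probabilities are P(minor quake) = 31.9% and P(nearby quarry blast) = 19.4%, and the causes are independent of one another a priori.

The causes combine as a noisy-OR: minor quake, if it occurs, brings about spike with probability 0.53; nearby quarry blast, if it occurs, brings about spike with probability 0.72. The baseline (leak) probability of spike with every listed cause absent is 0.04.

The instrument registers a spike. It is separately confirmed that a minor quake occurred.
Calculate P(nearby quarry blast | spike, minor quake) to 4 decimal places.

Under noisy-OR, P(spike | causes) = 1 − (1−0.04)·∏(1−qᵢ) over the active causes.
Numerator (weight on configurations with nearby quarry blast): 0.873664·0.194 = 0.169491
Normalizer over all consistent configurations: 0.5488·0.806 + 0.873664·0.194 = 0.611824
Posterior = 0.169491 / 0.611824 ≈ 0.2770

P(nearby quarry blast | spike, minor quake) ≈ 0.2770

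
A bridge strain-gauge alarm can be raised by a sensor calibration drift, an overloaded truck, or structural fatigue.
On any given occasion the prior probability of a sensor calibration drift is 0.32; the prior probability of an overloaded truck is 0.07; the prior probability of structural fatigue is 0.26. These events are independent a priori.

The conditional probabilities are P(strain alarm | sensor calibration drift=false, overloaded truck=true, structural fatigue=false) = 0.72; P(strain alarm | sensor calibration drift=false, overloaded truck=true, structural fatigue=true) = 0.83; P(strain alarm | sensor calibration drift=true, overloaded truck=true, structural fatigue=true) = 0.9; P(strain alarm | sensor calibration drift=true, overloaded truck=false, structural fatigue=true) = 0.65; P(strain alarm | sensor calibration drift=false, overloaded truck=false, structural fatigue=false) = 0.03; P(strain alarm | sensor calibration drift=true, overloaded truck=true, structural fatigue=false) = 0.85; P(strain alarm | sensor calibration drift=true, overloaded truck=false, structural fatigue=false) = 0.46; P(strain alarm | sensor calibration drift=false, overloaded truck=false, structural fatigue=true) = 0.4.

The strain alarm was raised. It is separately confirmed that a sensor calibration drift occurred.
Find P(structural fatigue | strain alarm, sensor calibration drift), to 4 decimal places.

P(structural fatigue | strain alarm, sensor calibration drift) ≈ 0.3249

P(strain alarm | sensor calibration drift) = 0.46·0.93·0.74 + 0.65·0.93·0.26 + 0.85·0.07·0.74 + 0.9·0.07·0.26 = 0.316572 + 0.157170 + 0.044030 + 0.016380 = 0.534152
Of this, 0.173550 comes from 0.157170 + 0.016380 (the structural fatigue=true cases).
P(structural fatigue | strain alarm, sensor calibration drift) = 0.173550 / 0.534152 ≈ 0.3249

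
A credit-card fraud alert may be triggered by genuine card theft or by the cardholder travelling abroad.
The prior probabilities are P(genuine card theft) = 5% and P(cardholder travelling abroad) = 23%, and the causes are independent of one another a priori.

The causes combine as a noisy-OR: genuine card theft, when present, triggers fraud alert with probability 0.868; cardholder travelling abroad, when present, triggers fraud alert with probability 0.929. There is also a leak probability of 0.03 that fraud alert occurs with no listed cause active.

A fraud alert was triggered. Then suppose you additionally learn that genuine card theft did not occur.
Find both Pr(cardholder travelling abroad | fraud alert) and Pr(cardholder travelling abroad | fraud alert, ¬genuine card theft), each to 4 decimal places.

Under noisy-OR, P(fraud alert | causes) = 1 − (1−0.03)·∏(1−qᵢ) over the active causes.
Sum P(fraud alert|·) weighted by the priors over the 4 (genuine card theft, cardholder travelling abroad) configurations:
  P(fraud alert) = 0.03·0.95·0.77 + 0.93113·0.95·0.23 + 0.87196·0.05·0.77 + 0.990909·0.05·0.23
        = 0.021945 + 0.203452 + 0.033570 + 0.011395 = 0.270362
The terms with cardholder travelling abroad present sum to 0.214847, so
  P(cardholder travelling abroad | fraud alert) = 0.214847 / 0.270362 ≈ 0.7947

Now condition on the additional information:
P(fraud alert | ¬genuine card theft) = 0.03·0.77 + 0.93113·0.23 = 0.023100 + 0.214160 = 0.237260
The cardholder travelling abroad-present share is 0.93113·0.23 = 0.214160.
Hence the posterior is 0.214160/0.237260 ≈ 0.9026.
Ruling out genuine card theft raises the posterior on cardholder travelling abroad — the flip side of explaining away.

Pr(cardholder travelling abroad | fraud alert) ≈ 0.7947; Pr(cardholder travelling abroad | fraud alert, ¬genuine card theft) ≈ 0.9026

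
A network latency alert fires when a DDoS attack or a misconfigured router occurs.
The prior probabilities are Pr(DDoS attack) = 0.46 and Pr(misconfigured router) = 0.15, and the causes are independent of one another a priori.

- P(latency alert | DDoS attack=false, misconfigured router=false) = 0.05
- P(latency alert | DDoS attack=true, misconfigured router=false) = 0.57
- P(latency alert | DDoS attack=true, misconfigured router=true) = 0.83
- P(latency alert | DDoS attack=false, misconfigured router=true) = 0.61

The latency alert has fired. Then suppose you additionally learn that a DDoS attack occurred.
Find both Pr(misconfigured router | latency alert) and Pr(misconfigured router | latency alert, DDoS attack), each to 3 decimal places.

Pr(misconfigured router | latency alert) ≈ 0.303; Pr(misconfigured router | latency alert, DDoS attack) ≈ 0.204

Sum P(latency alert|·) weighted by the priors over the 4 (DDoS attack, misconfigured router) configurations:
  P(latency alert) = 0.05·0.54·0.85 + 0.61·0.54·0.15 + 0.57·0.46·0.85 + 0.83·0.46·0.15
        = 0.022950 + 0.049410 + 0.222870 + 0.057270 = 0.352500
Configurations with misconfigured router contribute 0.106680, so
  P(misconfigured router | latency alert) = 0.106680 / 0.352500 ≈ 0.303

Now also conditioning on DDoS attack=true:
P(latency alert | DDoS attack) = 0.57·0.85 + 0.83·0.15 = 0.484500 + 0.124500 = 0.609000
Restricting to configurations with misconfigured router present: 0.83·0.15 = 0.124500.
Hence the posterior is 0.124500/0.609000 ≈ 0.204.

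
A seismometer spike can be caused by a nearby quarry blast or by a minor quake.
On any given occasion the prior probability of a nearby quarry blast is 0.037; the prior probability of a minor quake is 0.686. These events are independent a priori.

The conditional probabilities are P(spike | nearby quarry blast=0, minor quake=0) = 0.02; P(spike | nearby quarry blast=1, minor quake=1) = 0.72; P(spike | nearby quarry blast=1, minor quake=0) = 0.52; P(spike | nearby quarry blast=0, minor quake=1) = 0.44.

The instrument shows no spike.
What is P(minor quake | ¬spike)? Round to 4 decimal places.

P(minor quake | ¬spike) ≈ 0.5553

Weight on minor quake=true, given the evidence: 0.369946 + 0.007107 = 0.377053
Normalizer over all consistent configurations: 0.98×0.963×0.314 + 0.56×0.963×0.686 + 0.48×0.037×0.314 + 0.28×0.037×0.686 = 0.678964
P(minor quake | ¬spike) = 0.377053/0.678964 ≈ 0.5553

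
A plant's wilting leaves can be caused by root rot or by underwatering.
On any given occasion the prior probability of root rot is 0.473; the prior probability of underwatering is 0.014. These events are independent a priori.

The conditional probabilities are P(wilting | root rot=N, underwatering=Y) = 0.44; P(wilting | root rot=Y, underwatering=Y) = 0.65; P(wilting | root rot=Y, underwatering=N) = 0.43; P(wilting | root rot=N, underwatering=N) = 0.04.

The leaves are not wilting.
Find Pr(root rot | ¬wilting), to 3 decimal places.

Numerator (weight on configurations with root rot): 0.265835 + 0.002318 = 0.268153
The normalizing constant is 0.96·0.527·0.986 + 0.56·0.527·0.014 + 0.57·0.473·0.986 + 0.35·0.473·0.014 = 0.771122
P(root rot | ¬wilting) = 0.268153/0.771122 ≈ 0.348

Pr(root rot | ¬wilting) ≈ 0.348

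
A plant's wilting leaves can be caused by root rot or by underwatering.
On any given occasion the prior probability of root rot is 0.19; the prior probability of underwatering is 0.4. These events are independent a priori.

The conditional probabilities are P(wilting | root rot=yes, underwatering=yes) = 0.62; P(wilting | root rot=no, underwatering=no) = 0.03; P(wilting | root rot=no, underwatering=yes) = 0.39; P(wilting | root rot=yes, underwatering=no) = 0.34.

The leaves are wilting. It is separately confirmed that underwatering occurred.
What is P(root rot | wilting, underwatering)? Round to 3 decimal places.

For the numerator, keep only root rot=true terms: 0.62·0.19 = 0.117800
The normalizing constant is 0.39·0.81 + 0.62·0.19 = 0.433700
P(root rot | wilting, underwatering) = 0.117800/0.433700 ≈ 0.272

P(root rot | wilting, underwatering) ≈ 0.272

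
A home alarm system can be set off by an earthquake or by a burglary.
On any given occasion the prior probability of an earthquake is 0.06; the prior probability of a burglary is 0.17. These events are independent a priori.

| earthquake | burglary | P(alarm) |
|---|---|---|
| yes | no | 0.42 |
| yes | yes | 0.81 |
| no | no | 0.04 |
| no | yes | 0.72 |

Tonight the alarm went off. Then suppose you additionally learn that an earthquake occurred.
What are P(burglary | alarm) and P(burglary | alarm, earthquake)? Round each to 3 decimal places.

P(burglary | alarm) ≈ 0.703; P(burglary | alarm, earthquake) ≈ 0.283

By total probability over the 4 (earthquake, burglary) configurations:
  P(alarm) = 0.04×0.94×0.83 + 0.72×0.94×0.17 + 0.42×0.06×0.83 + 0.81×0.06×0.17
        = 0.031208 + 0.115056 + 0.020916 + 0.008262 = 0.175442
Configurations with burglary contribute 0.123318, so
  P(burglary | alarm) = 0.123318 / 0.175442 ≈ 0.703

Now also conditioning on earthquake=true:
P(alarm | earthquake) = 0.42×0.83 + 0.81×0.17 = 0.348600 + 0.137700 = 0.486300
Of this, 0.137700 comes from 0.81×0.17 (the burglary=true cases).
So P(burglary | alarm, earthquake) = 0.137700/0.486300 ≈ 0.283.
The drop from 0.703 to 0.283 is the explaining-away (discounting) effect.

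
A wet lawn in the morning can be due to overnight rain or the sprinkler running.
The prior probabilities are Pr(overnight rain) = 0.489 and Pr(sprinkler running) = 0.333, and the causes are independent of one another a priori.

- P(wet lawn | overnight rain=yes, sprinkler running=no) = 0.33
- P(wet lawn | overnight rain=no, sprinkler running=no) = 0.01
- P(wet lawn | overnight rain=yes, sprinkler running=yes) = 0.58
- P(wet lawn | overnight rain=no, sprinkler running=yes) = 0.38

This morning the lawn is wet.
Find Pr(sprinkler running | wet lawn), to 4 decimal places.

Enumerate the 4 (overnight rain, sprinkler running) configurations and weight by the priors:
  P(wet lawn) = 0.01×0.511×0.667 + 0.38×0.511×0.333 + 0.33×0.489×0.667 + 0.58×0.489×0.333
        = 0.003408 + 0.064662 + 0.107634 + 0.094445 = 0.270149
Keeping only the sprinkler running-present terms gives 0.159107, so
  P(sprinkler running | wet lawn) = 0.159107 / 0.270149 ≈ 0.5890

Pr(sprinkler running | wet lawn) ≈ 0.5890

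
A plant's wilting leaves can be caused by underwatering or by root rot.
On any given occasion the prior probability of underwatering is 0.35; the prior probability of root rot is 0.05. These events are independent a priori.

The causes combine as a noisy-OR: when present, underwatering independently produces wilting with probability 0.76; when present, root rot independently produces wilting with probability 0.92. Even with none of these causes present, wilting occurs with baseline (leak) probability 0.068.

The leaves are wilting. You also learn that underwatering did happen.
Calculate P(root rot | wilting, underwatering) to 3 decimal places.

P(root rot | wilting, underwatering) ≈ 0.062

Under noisy-OR, P(wilting | causes) = 1 − (1−0.068)·∏(1−qᵢ) over the active causes.
Weight on root rot=true, given the evidence: 0.982106*0.05 = 0.049105
Denominator P(wilting | underwatering): 0.77632*0.95 + 0.982106*0.05 = 0.786609
Posterior = 0.049105 / 0.786609 ≈ 0.062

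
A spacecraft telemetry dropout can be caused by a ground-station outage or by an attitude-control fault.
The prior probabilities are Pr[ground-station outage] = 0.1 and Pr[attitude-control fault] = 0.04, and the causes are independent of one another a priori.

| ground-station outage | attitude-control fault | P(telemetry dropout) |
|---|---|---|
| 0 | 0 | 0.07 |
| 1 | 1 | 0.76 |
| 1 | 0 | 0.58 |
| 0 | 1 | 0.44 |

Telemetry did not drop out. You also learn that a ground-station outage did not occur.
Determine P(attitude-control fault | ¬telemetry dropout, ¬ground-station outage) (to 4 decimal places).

P(attitude-control fault | ¬telemetry dropout, ¬ground-station outage) ≈ 0.0245

P(¬telemetry dropout | ¬ground-station outage) = 0.93·0.96 + 0.56·0.04 = 0.892800 + 0.022400 = 0.915200
Restricting to configurations with attitude-control fault present: 0.56·0.04 = 0.022400.
So P(attitude-control fault | ¬telemetry dropout, ¬ground-station outage) = 0.022400/0.915200 ≈ 0.0245.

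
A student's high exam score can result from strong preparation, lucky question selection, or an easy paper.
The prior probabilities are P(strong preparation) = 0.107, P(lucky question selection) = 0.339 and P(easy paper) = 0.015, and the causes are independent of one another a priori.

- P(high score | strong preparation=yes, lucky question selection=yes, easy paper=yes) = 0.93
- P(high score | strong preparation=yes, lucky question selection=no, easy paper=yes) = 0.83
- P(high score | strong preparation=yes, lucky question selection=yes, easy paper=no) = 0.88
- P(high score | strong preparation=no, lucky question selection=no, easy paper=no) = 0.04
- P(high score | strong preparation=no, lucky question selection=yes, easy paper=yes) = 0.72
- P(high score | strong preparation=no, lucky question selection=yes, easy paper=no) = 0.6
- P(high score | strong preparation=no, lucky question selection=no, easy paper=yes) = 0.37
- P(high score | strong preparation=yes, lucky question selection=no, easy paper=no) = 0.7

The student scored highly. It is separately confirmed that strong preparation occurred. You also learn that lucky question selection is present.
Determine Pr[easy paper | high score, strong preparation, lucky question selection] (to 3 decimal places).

P(high score | strong preparation, lucky question selection) = 0.88*0.985 + 0.93*0.015 = 0.866800 + 0.013950 = 0.880750
Of this, 0.013950 comes from 0.93*0.015 (the easy paper=true cases).
P(easy paper | high score, strong preparation, lucky question selection) = 0.013950 / 0.880750 ≈ 0.016

Pr[easy paper | high score, strong preparation, lucky question selection] ≈ 0.016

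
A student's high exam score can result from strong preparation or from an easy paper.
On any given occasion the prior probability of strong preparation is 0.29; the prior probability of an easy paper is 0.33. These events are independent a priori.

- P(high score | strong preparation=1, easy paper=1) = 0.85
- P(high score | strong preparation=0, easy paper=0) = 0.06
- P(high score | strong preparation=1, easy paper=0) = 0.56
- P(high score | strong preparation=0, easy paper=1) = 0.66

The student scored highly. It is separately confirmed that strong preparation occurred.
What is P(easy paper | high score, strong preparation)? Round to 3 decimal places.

P(easy paper | high score, strong preparation) ≈ 0.428

Numerator (weight on configurations with easy paper): 0.85×0.33 = 0.280500
The normalizing constant is 0.56×0.67 + 0.85×0.33 = 0.655700
Posterior = 0.280500 / 0.655700 ≈ 0.428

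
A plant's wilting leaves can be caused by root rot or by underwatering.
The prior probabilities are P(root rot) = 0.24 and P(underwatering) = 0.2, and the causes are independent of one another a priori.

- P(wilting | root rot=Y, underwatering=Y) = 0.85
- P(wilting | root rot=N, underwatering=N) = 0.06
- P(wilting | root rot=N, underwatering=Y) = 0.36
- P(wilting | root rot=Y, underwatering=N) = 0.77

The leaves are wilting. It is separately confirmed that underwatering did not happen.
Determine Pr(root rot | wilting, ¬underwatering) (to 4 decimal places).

Pr(root rot | wilting, ¬underwatering) ≈ 0.8021

P(wilting | ¬underwatering) = 0.06*0.76 + 0.77*0.24 = 0.045600 + 0.184800 = 0.230400
Of this, 0.184800 comes from 0.77*0.24 (the root rot=true cases).
Hence the posterior is 0.184800/0.230400 ≈ 0.8021.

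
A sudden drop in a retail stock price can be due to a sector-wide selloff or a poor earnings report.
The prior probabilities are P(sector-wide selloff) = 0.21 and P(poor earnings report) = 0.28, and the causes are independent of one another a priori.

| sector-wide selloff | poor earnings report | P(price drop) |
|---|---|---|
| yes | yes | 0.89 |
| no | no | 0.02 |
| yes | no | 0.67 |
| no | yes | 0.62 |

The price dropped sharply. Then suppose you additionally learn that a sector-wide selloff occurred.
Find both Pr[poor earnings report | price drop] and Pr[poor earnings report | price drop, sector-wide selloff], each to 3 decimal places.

Pr[poor earnings report | price drop] ≈ 0.627; Pr[poor earnings report | price drop, sector-wide selloff] ≈ 0.341

By total probability over the 4 (sector-wide selloff, poor earnings report) configurations:
  P(price drop) = 0.02·0.79·0.72 + 0.62·0.79·0.28 + 0.67·0.21·0.72 + 0.89·0.21·0.28
        = 0.011376 + 0.137144 + 0.101304 + 0.052332 = 0.302156
Configurations with poor earnings report contribute 0.189476, so
  P(poor earnings report | price drop) = 0.189476 / 0.302156 ≈ 0.627

Now condition on the additional information:
Enumerate both values of poor earnings report and weight by the priors:
  P(price drop | sector-wide selloff) = 0.67×0.72 + 0.89×0.28
        = 0.482400 + 0.249200 = 0.731600
Configurations with poor earnings report contribute 0.249200, so
  P(poor earnings report | price drop, sector-wide selloff) = 0.249200 / 0.731600 ≈ 0.341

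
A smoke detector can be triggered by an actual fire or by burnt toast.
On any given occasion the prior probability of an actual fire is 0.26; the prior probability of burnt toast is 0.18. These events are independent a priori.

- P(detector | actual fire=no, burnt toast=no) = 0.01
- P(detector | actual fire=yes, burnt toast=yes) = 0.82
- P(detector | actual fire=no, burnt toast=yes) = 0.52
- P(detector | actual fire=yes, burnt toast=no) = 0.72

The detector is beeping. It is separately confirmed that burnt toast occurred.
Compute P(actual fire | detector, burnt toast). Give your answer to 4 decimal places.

P(detector | burnt toast) = 0.52*0.74 + 0.82*0.26 = 0.384800 + 0.213200 = 0.598000
Restricting to configurations with actual fire present: 0.82*0.26 = 0.213200.
P(actual fire | detector, burnt toast) = 0.213200 / 0.598000 ≈ 0.3565

P(actual fire | detector, burnt toast) ≈ 0.3565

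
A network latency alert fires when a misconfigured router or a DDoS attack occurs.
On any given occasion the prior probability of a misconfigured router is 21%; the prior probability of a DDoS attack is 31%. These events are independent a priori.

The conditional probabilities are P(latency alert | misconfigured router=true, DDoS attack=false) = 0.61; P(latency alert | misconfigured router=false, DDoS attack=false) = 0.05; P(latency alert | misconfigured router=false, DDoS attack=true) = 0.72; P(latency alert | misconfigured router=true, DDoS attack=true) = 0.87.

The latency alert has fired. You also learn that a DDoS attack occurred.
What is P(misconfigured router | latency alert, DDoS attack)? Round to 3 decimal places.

P(misconfigured router | latency alert, DDoS attack) ≈ 0.243

Sum P(latency alert|·) weighted by the priors over both values of misconfigured router:
  P(latency alert | DDoS attack) = 0.72*0.79 + 0.87*0.21
        = 0.568800 + 0.182700 = 0.751500
The terms with misconfigured router present sum to 0.182700, so
  P(misconfigured router | latency alert, DDoS attack) = 0.182700 / 0.751500 ≈ 0.243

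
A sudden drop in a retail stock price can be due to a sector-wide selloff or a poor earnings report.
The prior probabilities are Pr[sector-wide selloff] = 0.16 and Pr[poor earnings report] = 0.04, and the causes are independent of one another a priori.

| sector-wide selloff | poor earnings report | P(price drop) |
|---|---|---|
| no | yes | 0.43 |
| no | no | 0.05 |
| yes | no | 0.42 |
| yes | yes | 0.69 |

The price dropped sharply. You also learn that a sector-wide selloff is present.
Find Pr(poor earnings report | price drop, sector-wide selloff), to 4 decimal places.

P(price drop | sector-wide selloff) = 0.42×0.96 + 0.69×0.04 = 0.403200 + 0.027600 = 0.430800
Restricting to configurations with poor earnings report present: 0.69×0.04 = 0.027600.
Hence the posterior is 0.027600/0.430800 ≈ 0.0641.

Pr(poor earnings report | price drop, sector-wide selloff) ≈ 0.0641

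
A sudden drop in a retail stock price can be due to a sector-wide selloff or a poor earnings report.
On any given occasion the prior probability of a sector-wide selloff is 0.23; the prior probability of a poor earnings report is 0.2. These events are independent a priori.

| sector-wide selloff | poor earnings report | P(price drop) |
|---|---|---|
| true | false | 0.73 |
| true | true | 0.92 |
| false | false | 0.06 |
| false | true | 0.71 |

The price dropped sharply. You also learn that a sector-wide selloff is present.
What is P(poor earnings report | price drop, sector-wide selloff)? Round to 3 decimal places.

For the numerator, keep only poor earnings report=true terms: 0.92·0.2 = 0.184000
Denominator P(price drop | sector-wide selloff): 0.73·0.8 + 0.92·0.2 = 0.768000
P(poor earnings report | price drop, sector-wide selloff) = 0.184000/0.768000 ≈ 0.240

P(poor earnings report | price drop, sector-wide selloff) ≈ 0.240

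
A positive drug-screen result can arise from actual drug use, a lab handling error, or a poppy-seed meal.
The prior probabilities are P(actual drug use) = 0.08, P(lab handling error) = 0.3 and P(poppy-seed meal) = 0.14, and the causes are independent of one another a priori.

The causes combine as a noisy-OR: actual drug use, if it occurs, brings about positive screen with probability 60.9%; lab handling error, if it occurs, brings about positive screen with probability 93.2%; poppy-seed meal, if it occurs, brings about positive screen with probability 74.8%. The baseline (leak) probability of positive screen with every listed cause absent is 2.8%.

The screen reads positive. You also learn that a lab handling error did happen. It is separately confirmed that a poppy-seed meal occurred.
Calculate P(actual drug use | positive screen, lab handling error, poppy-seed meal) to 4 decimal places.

P(actual drug use | positive screen, lab handling error, poppy-seed meal) ≈ 0.0808

Under noisy-OR, P(positive screen | causes) = 1 − (1−0.028)·∏(1−qᵢ) over the active causes.
Numerator (weight on configurations with actual drug use): 0.993487*0.08 = 0.079479
Denominator P(positive screen | lab handling error, poppy-seed meal): 0.983344*0.92 + 0.993487*0.08 = 0.984155
P(actual drug use | positive screen, lab handling error, poppy-seed meal) = 0.079479/0.984155 ≈ 0.0808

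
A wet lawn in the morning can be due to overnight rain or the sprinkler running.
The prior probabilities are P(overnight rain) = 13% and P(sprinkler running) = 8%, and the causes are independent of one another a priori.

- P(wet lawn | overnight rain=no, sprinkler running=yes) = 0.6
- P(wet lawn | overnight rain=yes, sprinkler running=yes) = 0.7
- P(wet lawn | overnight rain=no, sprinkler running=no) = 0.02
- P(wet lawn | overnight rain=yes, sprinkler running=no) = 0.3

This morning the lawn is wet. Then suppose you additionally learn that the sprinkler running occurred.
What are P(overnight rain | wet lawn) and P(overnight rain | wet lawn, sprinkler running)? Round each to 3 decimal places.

Weight on overnight rain=true, given the evidence: 0.035880 + 0.007280 = 0.043160
The normalizing constant is 0.02×0.87×0.92 + 0.6×0.87×0.08 + 0.3×0.13×0.92 + 0.7×0.13×0.08 = 0.100928
Posterior = 0.043160 / 0.100928 ≈ 0.428

With the extra evidence:
P(wet lawn | sprinkler running) = 0.6×0.87 + 0.7×0.13 = 0.522000 + 0.091000 = 0.613000
The overnight rain-present share is 0.7×0.13 = 0.091000.
P(overnight rain | wet lawn, sprinkler running) = 0.091000 / 0.613000 ≈ 0.148

P(overnight rain | wet lawn) ≈ 0.428; P(overnight rain | wet lawn, sprinkler running) ≈ 0.148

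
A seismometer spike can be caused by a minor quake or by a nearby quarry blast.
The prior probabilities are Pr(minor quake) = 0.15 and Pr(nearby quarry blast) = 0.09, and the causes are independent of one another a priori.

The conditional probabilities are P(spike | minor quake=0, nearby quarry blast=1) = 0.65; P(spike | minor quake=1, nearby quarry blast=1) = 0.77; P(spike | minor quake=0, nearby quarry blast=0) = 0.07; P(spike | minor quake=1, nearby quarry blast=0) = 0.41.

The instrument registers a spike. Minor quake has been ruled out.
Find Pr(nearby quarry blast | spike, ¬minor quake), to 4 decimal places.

Pr(nearby quarry blast | spike, ¬minor quake) ≈ 0.4787

For the numerator, keep only nearby quarry blast=true terms: 0.65×0.09 = 0.058500
The normalizing constant is 0.07×0.91 + 0.65×0.09 = 0.122200
P(nearby quarry blast | spike, ¬minor quake) = 0.058500/0.122200 ≈ 0.4787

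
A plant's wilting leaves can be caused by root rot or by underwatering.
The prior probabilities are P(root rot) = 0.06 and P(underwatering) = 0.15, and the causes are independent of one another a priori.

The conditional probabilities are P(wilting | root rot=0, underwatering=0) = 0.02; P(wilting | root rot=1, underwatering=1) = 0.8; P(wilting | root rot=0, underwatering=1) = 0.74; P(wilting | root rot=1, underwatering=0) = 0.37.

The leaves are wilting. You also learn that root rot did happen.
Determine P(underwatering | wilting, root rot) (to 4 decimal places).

Sum P(wilting|·) weighted by the priors over both values of underwatering:
  P(wilting | root rot) = 0.37·0.85 + 0.8·0.15
        = 0.314500 + 0.120000 = 0.434500
Keeping only the underwatering-present terms gives 0.120000, so
  P(underwatering | wilting, root rot) = 0.120000 / 0.434500 ≈ 0.2762

P(underwatering | wilting, root rot) ≈ 0.2762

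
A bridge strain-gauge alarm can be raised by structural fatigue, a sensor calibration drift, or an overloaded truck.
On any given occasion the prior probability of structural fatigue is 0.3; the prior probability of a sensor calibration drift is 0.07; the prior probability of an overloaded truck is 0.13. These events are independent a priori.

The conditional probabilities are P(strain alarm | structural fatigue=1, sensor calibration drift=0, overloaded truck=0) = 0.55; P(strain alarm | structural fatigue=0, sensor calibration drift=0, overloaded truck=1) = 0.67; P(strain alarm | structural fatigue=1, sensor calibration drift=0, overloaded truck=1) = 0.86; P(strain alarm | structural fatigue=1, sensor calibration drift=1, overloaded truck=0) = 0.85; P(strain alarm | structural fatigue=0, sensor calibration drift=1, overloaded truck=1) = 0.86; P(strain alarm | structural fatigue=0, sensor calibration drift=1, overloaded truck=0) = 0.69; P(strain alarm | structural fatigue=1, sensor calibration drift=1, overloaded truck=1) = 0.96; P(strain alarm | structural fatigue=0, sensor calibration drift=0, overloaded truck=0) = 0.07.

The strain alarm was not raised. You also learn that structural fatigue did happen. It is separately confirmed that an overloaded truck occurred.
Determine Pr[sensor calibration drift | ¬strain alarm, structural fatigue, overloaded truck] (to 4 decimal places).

Pr[sensor calibration drift | ¬strain alarm, structural fatigue, overloaded truck] ≈ 0.0211

Enumerate both values of sensor calibration drift and weight by the priors:
  P(¬strain alarm | structural fatigue, overloaded truck) = 0.14×0.93 + 0.04×0.07
        = 0.130200 + 0.002800 = 0.133000
Keeping only the sensor calibration drift-present terms gives 0.002800, so
  P(sensor calibration drift | ¬strain alarm, structural fatigue, overloaded truck) = 0.002800 / 0.133000 ≈ 0.0211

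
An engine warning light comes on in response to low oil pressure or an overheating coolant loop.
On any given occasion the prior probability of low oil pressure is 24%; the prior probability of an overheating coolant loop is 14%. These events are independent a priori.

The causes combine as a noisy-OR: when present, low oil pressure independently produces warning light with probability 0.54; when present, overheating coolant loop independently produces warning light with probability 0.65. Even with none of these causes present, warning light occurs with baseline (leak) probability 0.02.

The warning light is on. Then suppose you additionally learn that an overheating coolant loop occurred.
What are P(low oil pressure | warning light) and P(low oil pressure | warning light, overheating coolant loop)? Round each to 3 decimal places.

Under noisy-OR, P(warning light | causes) = 1 − (1−0.02)·∏(1−qᵢ) over the active causes.
By total probability over the 4 (low oil pressure, overheating coolant loop) configurations:
  P(warning light) = 0.02×0.76×0.86 + 0.657×0.76×0.14 + 0.5492×0.24×0.86 + 0.84222×0.24×0.14
        = 0.013072 + 0.069905 + 0.113355 + 0.028299 = 0.224631
Keeping only the low oil pressure-present terms gives 0.141654, so
  P(low oil pressure | warning light) = 0.141654 / 0.224631 ≈ 0.631

Now also conditioning on overheating coolant loop=true:
P(warning light | overheating coolant loop) = 0.657·0.76 + 0.84222·0.24 = 0.499320 + 0.202133 = 0.701453
The low oil pressure-present share is 0.84222·0.24 = 0.202133.
P(low oil pressure | warning light, overheating coolant loop) = 0.202133 / 0.701453 ≈ 0.288
The drop from 0.631 to 0.288 is the explaining-away (discounting) effect.

P(low oil pressure | warning light) ≈ 0.631; P(low oil pressure | warning light, overheating coolant loop) ≈ 0.288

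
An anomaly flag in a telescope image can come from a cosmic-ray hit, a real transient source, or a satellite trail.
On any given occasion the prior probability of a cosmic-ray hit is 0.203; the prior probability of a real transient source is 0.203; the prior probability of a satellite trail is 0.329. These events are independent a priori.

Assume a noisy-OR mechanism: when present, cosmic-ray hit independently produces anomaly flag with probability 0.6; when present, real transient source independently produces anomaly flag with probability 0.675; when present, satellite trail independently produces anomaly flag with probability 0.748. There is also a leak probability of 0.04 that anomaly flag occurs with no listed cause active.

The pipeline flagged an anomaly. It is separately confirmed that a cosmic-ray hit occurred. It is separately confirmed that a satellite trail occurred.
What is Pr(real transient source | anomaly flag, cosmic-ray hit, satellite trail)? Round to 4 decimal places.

Under noisy-OR, P(anomaly flag | causes) = 1 − (1−0.04)·∏(1−qᵢ) over the active causes.
Enumerate both values of real transient source and weight by the priors:
  P(anomaly flag | cosmic-ray hit, satellite trail) = 0.903232*0.797 + 0.96855*0.203
        = 0.719876 + 0.196616 = 0.916492
Keeping only the real transient source-present terms gives 0.196616, so
  P(real transient source | anomaly flag, cosmic-ray hit, satellite trail) = 0.196616 / 0.916492 ≈ 0.2145

Pr(real transient source | anomaly flag, cosmic-ray hit, satellite trail) ≈ 0.2145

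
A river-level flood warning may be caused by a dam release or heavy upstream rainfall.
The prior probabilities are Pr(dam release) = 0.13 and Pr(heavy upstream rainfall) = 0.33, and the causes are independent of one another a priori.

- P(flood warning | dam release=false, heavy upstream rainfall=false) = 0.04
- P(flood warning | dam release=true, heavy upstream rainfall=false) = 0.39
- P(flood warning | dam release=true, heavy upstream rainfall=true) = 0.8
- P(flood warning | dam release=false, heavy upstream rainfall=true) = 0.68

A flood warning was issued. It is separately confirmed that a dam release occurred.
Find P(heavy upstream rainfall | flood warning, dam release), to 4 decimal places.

Weight on heavy upstream rainfall=true, given the evidence: 0.8*0.33 = 0.264000
The normalizing constant is 0.39*0.67 + 0.8*0.33 = 0.525300
Posterior = 0.264000 / 0.525300 ≈ 0.5026

P(heavy upstream rainfall | flood warning, dam release) ≈ 0.5026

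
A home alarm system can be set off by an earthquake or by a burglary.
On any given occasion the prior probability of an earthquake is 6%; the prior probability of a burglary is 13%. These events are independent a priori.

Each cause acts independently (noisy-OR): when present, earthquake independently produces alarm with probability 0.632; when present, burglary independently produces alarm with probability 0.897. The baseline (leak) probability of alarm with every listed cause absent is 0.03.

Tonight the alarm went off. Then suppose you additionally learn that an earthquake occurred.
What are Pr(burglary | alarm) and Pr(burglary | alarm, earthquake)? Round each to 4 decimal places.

Under noisy-OR, P(alarm | causes) = 1 − (1−0.03)·∏(1−qᵢ) over the active causes.
By total probability over the 4 (earthquake, burglary) configurations:
  P(alarm) = 0.03·0.94·0.87 + 0.90009·0.94·0.13 + 0.64304·0.06·0.87 + 0.963233·0.06·0.13
        = 0.024534 + 0.109991 + 0.033567 + 0.007513 = 0.175605
Configurations with burglary contribute 0.117504, so
  P(burglary | alarm) = 0.117504 / 0.175605 ≈ 0.6691

With the extra evidence:
By total probability over both values of burglary:
  P(alarm | earthquake) = 0.64304·0.87 + 0.963233·0.13
        = 0.559445 + 0.125220 = 0.684665
The terms with burglary present sum to 0.125220, so
  P(burglary | alarm, earthquake) = 0.125220 / 0.684665 ≈ 0.1829
This is intercausal reasoning (explaining away): once earthquake accounts for the alarm, burglary becomes less likely.

Pr(burglary | alarm) ≈ 0.6691; Pr(burglary | alarm, earthquake) ≈ 0.1829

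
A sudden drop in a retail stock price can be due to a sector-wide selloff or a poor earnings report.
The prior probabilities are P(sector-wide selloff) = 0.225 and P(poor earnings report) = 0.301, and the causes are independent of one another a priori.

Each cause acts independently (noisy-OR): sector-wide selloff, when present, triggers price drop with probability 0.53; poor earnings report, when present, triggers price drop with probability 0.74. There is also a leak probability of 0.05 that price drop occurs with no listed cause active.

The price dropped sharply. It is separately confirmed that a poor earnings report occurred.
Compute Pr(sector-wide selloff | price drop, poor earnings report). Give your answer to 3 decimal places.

Pr(sector-wide selloff | price drop, poor earnings report) ≈ 0.254

Under noisy-OR, P(price drop | causes) = 1 − (1−0.05)·∏(1−qᵢ) over the active causes.
Weight on sector-wide selloff=true, given the evidence: 0.88391*0.225 = 0.198880
Normalizer over all consistent configurations: 0.753*0.775 + 0.88391*0.225 = 0.782455
P(sector-wide selloff | price drop, poor earnings report) = 0.198880/0.782455 ≈ 0.254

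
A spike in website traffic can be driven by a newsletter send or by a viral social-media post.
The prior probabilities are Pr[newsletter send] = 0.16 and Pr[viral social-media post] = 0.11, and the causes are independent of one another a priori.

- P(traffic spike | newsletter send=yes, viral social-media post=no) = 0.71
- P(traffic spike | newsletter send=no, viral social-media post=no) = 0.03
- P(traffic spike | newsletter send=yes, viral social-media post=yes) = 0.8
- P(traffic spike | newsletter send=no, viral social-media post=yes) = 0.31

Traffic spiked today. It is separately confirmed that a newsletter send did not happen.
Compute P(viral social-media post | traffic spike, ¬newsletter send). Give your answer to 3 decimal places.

P(viral social-media post | traffic spike, ¬newsletter send) ≈ 0.561

Enumerate both values of viral social-media post and weight by the priors:
  P(traffic spike | ¬newsletter send) = 0.03*0.89 + 0.31*0.11
        = 0.026700 + 0.034100 = 0.060800
Keeping only the viral social-media post-present terms gives 0.034100, so
  P(viral social-media post | traffic spike, ¬newsletter send) = 0.034100 / 0.060800 ≈ 0.561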